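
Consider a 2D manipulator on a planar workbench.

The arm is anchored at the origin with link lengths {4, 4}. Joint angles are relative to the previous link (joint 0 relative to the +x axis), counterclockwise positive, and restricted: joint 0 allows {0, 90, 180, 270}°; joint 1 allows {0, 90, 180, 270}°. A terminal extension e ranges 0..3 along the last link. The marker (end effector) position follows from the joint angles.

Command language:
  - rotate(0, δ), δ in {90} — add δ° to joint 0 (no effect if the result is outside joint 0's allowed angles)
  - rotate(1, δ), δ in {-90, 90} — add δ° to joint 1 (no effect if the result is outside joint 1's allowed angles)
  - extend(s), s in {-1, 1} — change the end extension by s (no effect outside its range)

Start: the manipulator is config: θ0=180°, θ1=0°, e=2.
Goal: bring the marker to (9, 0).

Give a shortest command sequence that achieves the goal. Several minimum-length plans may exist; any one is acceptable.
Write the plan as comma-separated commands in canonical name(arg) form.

rotate(0, 90), rotate(0, 90), extend(-1)

from: config: θ0=180°, θ1=0°, e=2
step 1 (rotate(0, 90)): config: θ0=270°, θ1=0°, e=2
step 2 (rotate(0, 90)): config: θ0=0°, θ1=0°, e=2
step 3 (extend(-1)): config: θ0=0°, θ1=0°, e=1
no 2-step plan works, so 3 is optimal.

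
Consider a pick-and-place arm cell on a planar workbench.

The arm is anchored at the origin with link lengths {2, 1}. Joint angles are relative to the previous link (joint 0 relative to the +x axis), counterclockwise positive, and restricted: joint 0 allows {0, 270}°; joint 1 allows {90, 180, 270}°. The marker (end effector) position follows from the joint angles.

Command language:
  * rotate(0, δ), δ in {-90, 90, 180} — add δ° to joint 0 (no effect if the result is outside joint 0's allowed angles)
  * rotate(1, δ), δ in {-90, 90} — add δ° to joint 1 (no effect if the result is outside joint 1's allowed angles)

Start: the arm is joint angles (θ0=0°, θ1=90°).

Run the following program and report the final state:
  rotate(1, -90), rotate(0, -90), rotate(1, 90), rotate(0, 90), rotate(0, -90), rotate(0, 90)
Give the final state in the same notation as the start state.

start: joint angles (θ0=0°, θ1=90°)
step 1 (rotate(1, -90)): joint angles (θ0=0°, θ1=90°)
step 2 (rotate(0, -90)): joint angles (θ0=270°, θ1=90°)
step 3 (rotate(1, 90)): joint angles (θ0=270°, θ1=180°)
step 4 (rotate(0, 90)): joint angles (θ0=0°, θ1=180°)
step 5 (rotate(0, -90)): joint angles (θ0=270°, θ1=180°)
step 6 (rotate(0, 90)): joint angles (θ0=0°, θ1=180°)

joint angles (θ0=0°, θ1=180°)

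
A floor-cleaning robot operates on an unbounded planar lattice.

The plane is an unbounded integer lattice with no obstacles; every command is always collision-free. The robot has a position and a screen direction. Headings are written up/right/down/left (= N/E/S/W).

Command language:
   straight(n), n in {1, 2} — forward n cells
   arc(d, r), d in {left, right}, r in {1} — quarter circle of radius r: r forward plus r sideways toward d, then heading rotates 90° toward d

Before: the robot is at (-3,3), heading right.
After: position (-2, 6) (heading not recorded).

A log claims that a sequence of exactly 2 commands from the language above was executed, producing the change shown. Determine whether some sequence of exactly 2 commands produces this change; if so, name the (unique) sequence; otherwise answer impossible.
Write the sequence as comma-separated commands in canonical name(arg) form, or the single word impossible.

arc(left, 1), straight(2)

key: order matters: swapping arc(left, 1) and straight(2) lands elsewhere
start: at (-3,3), heading right
1. arc(left, 1) → at (-2,4), heading up
2. straight(2) → at (-2,6), heading up
uniquely the one of 16 2-step routes that fits.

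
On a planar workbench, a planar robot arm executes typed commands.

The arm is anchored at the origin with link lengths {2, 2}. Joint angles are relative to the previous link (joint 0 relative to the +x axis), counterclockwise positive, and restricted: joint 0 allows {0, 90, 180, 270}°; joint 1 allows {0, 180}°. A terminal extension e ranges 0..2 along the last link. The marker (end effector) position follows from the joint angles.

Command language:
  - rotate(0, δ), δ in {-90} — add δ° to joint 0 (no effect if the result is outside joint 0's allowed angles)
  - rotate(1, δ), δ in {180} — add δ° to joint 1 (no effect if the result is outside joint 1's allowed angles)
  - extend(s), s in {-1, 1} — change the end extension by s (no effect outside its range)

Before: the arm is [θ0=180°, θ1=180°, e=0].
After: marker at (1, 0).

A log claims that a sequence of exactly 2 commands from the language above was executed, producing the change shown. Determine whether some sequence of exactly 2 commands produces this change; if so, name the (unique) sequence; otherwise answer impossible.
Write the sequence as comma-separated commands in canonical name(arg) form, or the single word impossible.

extend(-1), extend(1)

key: running extend(1) before extend(-1) would end elsewhere — order is forced
from: [θ0=180°, θ1=180°, e=0]
[1] after extend(-1): [θ0=180°, θ1=180°, e=0]
[2] after extend(1): [θ0=180°, θ1=180°, e=1]
no other 2-command option fits: unique.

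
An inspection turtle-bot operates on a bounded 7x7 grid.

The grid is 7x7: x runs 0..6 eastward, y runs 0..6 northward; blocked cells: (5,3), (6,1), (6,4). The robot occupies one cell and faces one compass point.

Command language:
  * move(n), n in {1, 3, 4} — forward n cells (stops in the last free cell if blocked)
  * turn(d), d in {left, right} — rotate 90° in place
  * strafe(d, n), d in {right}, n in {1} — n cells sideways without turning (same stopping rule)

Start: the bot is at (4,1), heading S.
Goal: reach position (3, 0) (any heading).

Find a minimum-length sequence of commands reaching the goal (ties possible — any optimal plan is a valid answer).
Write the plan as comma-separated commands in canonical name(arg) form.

move(4), strafe(right, 1)

start: at (4,1), heading S
[1] after move(4): at (4,0), heading S
[2] after strafe(right, 1): at (3,0), heading S
no 1-step plan works, so 2 is optimal.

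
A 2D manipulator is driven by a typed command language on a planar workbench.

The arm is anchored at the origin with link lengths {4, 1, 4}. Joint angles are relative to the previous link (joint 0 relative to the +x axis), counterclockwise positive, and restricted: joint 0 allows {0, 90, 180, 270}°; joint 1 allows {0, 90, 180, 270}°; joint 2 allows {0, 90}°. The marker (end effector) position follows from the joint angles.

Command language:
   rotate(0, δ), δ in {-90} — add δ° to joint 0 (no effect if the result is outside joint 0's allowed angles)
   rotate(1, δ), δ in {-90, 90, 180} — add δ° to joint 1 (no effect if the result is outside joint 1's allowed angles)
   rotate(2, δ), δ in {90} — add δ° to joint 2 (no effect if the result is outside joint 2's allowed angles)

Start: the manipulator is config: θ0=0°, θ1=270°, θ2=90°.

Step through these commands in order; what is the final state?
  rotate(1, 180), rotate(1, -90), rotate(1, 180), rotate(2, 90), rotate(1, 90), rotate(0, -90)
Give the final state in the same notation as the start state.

from: config: θ0=0°, θ1=270°, θ2=90°
t=1 rotate(1, 180) ⇒ config: θ0=0°, θ1=90°, θ2=90°
t=2 rotate(1, -90) ⇒ config: θ0=0°, θ1=0°, θ2=90°
t=3 rotate(1, 180) ⇒ config: θ0=0°, θ1=180°, θ2=90°
t=4 rotate(2, 90) ⇒ config: θ0=0°, θ1=180°, θ2=90°
t=5 rotate(1, 90) ⇒ config: θ0=0°, θ1=270°, θ2=90°
t=6 rotate(0, -90) ⇒ config: θ0=270°, θ1=270°, θ2=90°

config: θ0=270°, θ1=270°, θ2=90°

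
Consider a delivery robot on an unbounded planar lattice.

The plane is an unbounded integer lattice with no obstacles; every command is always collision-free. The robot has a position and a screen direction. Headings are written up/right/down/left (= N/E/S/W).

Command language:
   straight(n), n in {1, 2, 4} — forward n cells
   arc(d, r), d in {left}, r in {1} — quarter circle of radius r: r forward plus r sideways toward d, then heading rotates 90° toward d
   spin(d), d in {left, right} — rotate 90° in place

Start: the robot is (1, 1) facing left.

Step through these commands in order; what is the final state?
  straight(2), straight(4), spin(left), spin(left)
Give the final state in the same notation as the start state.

(-5, 1) facing right

initial: (1, 1) facing left
t=1 straight(2) ⇒ (-1, 1) facing left
t=2 straight(4) ⇒ (-5, 1) facing left
t=3 spin(left) ⇒ (-5, 1) facing down
t=4 spin(left) ⇒ (-5, 1) facing right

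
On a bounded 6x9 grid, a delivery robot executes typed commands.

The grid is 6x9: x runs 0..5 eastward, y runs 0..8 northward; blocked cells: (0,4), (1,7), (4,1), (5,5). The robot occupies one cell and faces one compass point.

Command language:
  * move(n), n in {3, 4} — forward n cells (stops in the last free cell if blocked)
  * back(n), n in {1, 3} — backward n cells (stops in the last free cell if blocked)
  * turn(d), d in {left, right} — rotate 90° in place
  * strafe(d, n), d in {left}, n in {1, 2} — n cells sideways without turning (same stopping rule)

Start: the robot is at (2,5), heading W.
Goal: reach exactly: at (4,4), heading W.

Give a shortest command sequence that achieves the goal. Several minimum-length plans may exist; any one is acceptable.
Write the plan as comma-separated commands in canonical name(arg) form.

start: at (2,5), heading W
[1] after back(3): at (4,5), heading W
[2] after strafe(left, 1): at (4,4), heading W
no 1-step plan works, so 2 is optimal.

back(3), strafe(left, 1)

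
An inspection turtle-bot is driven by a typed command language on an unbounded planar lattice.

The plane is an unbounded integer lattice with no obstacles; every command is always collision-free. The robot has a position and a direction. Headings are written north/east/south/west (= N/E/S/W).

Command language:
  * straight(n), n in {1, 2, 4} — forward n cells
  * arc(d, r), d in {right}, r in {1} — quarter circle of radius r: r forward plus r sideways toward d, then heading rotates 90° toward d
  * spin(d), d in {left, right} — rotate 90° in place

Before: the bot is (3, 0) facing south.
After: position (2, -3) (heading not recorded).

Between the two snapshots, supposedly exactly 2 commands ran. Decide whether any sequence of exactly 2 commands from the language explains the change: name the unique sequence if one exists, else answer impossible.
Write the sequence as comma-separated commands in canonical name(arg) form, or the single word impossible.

straight(2), arc(right, 1)

key: running arc(right, 1) before straight(2) would end elsewhere — order is forced
t0: (3, 0) facing south
step 1 (straight(2)): (3, -2) facing south
step 2 (arc(right, 1)): (2, -3) facing west
all 36 alternatives checked — unique.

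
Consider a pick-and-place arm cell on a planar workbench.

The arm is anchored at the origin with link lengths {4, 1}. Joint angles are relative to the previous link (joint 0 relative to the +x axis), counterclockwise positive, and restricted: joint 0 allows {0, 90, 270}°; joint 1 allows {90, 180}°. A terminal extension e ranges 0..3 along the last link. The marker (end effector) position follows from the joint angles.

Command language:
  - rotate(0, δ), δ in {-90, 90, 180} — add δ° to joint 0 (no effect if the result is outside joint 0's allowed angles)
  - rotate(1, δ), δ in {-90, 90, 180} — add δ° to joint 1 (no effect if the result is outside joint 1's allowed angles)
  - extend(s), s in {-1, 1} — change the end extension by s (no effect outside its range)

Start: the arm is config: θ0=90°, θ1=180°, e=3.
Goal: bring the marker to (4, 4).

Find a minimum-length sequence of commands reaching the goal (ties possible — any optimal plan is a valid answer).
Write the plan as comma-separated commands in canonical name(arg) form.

t0: config: θ0=90°, θ1=180°, e=3
1. rotate(1, -90) → config: θ0=90°, θ1=90°, e=3
2. rotate(0, -90) → config: θ0=0°, θ1=90°, e=3
minimal: 2 command(s), checked below 2.

rotate(1, -90), rotate(0, -90)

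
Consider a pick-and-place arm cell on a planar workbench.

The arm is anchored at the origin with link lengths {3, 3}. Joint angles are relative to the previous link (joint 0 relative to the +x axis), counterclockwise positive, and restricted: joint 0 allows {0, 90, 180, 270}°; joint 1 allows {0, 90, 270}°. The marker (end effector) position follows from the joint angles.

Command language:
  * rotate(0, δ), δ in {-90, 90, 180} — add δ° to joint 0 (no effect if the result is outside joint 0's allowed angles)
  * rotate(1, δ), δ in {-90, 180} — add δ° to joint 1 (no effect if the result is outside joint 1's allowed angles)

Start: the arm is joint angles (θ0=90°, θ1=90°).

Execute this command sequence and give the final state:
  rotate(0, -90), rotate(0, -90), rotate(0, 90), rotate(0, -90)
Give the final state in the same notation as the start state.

initial: joint angles (θ0=90°, θ1=90°)
[1] after rotate(0, -90): joint angles (θ0=0°, θ1=90°)
[2] after rotate(0, -90): joint angles (θ0=270°, θ1=90°)
[3] after rotate(0, 90): joint angles (θ0=0°, θ1=90°)
[4] after rotate(0, -90): joint angles (θ0=270°, θ1=90°)

joint angles (θ0=270°, θ1=90°)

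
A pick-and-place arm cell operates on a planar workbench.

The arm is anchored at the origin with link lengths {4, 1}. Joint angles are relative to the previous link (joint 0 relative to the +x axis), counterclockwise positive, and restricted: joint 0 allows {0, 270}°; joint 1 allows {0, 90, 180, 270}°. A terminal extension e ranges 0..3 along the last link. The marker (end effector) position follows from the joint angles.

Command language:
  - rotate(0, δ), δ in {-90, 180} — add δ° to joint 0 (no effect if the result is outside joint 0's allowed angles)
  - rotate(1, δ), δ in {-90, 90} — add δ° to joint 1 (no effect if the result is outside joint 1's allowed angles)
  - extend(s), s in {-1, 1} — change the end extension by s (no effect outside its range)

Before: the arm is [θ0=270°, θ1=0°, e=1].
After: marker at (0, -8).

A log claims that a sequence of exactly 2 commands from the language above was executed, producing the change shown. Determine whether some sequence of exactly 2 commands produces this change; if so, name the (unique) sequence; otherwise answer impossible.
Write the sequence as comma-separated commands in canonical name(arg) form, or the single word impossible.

initial: [θ0=270°, θ1=0°, e=1]
1. extend(1) → [θ0=270°, θ1=0°, e=2]
2. extend(1) → [θ0=270°, θ1=0°, e=3]
all 36 alternatives checked — unique.

extend(1), extend(1)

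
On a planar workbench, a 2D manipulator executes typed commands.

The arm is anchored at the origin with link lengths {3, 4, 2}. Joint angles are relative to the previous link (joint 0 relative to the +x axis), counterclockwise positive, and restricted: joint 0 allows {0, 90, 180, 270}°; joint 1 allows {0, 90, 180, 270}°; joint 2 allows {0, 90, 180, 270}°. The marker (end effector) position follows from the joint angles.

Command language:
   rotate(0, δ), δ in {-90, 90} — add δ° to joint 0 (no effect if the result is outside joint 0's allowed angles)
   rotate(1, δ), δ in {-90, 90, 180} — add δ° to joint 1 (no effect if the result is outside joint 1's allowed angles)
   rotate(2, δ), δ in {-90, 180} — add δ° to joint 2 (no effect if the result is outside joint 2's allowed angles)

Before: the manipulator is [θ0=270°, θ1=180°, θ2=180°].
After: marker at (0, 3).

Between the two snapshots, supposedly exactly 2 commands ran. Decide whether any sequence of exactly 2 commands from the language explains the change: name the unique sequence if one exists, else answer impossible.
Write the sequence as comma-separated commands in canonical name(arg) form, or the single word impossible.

rotate(2, -90), rotate(2, -90)

begin: [θ0=270°, θ1=180°, θ2=180°]
1. rotate(2, -90) → [θ0=270°, θ1=180°, θ2=90°]
2. rotate(2, -90) → [θ0=270°, θ1=180°, θ2=0°]
no rival 2-sequence matches.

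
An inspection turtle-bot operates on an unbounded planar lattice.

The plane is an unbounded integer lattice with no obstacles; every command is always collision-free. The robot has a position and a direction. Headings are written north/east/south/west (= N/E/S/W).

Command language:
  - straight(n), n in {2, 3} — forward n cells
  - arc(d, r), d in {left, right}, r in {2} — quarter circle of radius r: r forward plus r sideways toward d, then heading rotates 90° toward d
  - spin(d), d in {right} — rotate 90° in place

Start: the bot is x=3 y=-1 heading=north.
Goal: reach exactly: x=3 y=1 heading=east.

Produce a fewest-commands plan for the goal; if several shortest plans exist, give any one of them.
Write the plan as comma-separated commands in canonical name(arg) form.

t0: x=3 y=-1 heading=north
step 1 (straight(2)): x=3 y=1 heading=north
step 2 (spin(right)): x=3 y=1 heading=east
shorter routes all fall short; 2 is best.

straight(2), spin(right)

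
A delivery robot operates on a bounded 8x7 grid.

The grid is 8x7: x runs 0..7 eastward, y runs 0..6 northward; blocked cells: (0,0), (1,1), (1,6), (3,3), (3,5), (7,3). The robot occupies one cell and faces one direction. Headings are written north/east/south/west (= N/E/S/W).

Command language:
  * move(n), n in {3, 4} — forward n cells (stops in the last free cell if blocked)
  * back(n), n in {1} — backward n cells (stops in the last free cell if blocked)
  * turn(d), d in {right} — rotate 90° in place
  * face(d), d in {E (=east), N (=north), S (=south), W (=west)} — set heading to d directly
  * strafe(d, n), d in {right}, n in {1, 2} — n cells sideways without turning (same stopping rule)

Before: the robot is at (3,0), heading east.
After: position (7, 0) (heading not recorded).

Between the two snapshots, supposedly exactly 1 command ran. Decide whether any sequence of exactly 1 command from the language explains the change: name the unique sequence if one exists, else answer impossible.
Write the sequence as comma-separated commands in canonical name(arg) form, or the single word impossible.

move(4)

initial: at (3,0), heading east
step 1 (move(4)): at (7,0), heading east
all 10 alternatives checked — unique.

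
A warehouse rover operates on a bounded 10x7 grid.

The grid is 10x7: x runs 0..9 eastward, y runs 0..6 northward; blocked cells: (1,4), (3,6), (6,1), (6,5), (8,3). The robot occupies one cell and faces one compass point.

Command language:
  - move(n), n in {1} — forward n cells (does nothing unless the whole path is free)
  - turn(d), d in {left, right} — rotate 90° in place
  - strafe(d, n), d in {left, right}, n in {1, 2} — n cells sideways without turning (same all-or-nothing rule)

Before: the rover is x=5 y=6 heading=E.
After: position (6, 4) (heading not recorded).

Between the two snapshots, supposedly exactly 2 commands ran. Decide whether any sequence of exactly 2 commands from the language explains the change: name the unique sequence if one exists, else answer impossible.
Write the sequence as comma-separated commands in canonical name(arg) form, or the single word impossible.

strafe(right, 2), move(1)

key: running move(1) before strafe(right, 2) would end elsewhere — order is forced
start: x=5 y=6 heading=E
step 1 (strafe(right, 2)): x=5 y=4 heading=E
step 2 (move(1)): x=6 y=4 heading=E
no other 2-command option fits: unique.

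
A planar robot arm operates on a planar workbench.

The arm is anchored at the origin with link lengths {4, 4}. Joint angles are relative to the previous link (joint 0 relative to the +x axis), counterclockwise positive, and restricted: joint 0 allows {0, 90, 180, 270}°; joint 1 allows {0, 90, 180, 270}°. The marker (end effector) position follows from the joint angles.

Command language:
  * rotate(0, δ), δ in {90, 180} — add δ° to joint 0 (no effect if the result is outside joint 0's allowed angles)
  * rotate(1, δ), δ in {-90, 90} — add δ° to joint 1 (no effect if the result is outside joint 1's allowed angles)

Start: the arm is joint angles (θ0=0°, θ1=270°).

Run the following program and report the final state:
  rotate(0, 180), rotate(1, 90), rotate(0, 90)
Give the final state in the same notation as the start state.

initial: joint angles (θ0=0°, θ1=270°)
1. rotate(0, 180) → joint angles (θ0=180°, θ1=270°)
2. rotate(1, 90) → joint angles (θ0=180°, θ1=0°)
3. rotate(0, 90) → joint angles (θ0=270°, θ1=0°)

joint angles (θ0=270°, θ1=0°)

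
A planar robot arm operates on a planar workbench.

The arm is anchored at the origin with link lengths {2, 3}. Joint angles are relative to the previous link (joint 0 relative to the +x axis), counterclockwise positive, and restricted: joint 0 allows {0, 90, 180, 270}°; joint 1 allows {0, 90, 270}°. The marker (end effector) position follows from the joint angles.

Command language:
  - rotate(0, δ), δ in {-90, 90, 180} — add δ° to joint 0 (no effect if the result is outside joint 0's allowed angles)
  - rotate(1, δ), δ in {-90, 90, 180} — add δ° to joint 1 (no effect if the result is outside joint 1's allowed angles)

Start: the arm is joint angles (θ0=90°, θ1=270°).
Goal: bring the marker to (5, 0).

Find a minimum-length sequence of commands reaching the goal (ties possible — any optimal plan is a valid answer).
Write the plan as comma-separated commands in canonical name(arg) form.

t0: joint angles (θ0=90°, θ1=270°)
1. rotate(1, 90) → joint angles (θ0=90°, θ1=0°)
2. rotate(0, -90) → joint angles (θ0=0°, θ1=0°)
nothing shorter than 2 reaches the goal.

rotate(1, 90), rotate(0, -90)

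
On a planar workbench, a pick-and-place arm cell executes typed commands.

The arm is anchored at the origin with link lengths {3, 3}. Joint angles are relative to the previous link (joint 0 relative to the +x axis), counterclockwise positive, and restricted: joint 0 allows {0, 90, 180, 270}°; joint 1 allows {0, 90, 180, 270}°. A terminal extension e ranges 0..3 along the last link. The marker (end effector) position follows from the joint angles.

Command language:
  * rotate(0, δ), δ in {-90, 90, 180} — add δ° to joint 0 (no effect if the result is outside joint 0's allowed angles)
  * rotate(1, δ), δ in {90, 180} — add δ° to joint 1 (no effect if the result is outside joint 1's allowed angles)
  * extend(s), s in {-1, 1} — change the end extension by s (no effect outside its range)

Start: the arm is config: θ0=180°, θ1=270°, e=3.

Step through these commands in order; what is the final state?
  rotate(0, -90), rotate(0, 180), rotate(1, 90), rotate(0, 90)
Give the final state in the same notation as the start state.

initial: config: θ0=180°, θ1=270°, e=3
t=1 rotate(0, -90) ⇒ config: θ0=90°, θ1=270°, e=3
t=2 rotate(0, 180) ⇒ config: θ0=270°, θ1=270°, e=3
t=3 rotate(1, 90) ⇒ config: θ0=270°, θ1=0°, e=3
t=4 rotate(0, 90) ⇒ config: θ0=0°, θ1=0°, e=3

config: θ0=0°, θ1=0°, e=3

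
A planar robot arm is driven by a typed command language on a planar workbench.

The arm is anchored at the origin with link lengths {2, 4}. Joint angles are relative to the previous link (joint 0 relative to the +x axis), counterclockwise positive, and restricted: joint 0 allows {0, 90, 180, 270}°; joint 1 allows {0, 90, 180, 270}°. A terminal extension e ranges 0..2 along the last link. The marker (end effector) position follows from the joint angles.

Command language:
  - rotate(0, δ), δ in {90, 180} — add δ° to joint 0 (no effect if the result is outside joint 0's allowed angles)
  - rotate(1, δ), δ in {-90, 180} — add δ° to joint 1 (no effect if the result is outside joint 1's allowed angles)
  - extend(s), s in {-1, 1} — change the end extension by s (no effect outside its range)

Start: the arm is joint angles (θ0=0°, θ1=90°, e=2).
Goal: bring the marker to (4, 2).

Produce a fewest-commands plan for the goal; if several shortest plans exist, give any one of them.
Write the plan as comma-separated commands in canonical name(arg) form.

t0: joint angles (θ0=0°, θ1=90°, e=2)
1. extend(-1) → joint angles (θ0=0°, θ1=90°, e=1)
2. extend(-1) → joint angles (θ0=0°, θ1=90°, e=0)
3. rotate(1, 180) → joint angles (θ0=0°, θ1=270°, e=0)
4. rotate(0, 90) → joint angles (θ0=90°, θ1=270°, e=0)
no 3-step plan works, so 4 is optimal.

extend(-1), extend(-1), rotate(1, 180), rotate(0, 90)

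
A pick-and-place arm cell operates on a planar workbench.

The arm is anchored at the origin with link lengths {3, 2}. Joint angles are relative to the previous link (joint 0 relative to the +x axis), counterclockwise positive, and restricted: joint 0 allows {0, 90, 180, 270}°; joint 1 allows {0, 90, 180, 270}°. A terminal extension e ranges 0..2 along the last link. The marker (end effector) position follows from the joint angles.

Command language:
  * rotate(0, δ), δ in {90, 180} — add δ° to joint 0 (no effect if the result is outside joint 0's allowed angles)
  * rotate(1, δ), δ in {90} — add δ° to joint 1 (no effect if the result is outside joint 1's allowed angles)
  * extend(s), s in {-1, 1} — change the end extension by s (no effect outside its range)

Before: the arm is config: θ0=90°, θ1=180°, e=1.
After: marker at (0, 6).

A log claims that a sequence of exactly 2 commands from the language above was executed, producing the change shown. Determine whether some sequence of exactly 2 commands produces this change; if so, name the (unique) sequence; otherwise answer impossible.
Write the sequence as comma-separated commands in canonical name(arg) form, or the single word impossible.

t0: config: θ0=90°, θ1=180°, e=1
[1] after rotate(1, 90): config: θ0=90°, θ1=270°, e=1
[2] after rotate(1, 90): config: θ0=90°, θ1=0°, e=1
no rival 2-sequence matches.

rotate(1, 90), rotate(1, 90)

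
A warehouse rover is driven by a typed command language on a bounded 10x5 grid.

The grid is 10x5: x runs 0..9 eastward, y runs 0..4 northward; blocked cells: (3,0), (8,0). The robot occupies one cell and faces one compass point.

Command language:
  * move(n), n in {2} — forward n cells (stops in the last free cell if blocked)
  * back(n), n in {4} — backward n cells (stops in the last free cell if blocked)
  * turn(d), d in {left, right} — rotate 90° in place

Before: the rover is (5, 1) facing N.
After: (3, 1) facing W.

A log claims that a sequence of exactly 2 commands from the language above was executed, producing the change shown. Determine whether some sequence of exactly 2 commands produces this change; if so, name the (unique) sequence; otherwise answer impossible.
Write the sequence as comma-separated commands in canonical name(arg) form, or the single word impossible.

key: order matters: swapping turn(left) and move(2) lands elsewhere
t0: (5, 1) facing N
t=1 turn(left) ⇒ (5, 1) facing W
t=2 move(2) ⇒ (3, 1) facing W
no rival 2-sequence matches.

turn(left), move(2)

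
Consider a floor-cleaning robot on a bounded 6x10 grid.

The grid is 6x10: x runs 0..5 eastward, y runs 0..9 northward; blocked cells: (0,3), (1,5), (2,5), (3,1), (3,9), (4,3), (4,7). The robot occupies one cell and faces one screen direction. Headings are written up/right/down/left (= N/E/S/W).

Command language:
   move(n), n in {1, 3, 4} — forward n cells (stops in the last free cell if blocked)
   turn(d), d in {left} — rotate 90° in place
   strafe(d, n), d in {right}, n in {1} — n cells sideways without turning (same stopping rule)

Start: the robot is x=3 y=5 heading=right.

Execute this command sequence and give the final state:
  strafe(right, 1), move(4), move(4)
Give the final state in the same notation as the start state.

x=5 y=4 heading=right

start: x=3 y=5 heading=right
step 1 (strafe(right, 1)): x=3 y=4 heading=right
step 2 (move(4)): x=5 y=4 heading=right
step 3 (move(4)): x=5 y=4 heading=right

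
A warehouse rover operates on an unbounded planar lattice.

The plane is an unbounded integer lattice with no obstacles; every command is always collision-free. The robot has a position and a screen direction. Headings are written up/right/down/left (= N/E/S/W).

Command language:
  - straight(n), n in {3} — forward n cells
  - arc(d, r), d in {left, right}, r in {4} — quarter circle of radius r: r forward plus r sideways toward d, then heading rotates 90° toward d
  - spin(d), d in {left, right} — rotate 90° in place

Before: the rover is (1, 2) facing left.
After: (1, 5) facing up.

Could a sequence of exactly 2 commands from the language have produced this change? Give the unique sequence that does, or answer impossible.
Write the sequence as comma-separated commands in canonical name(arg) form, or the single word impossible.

key: running straight(3) before spin(right) would end elsewhere — order is forced
initial: (1, 2) facing left
[1] after spin(right): (1, 2) facing up
[2] after straight(3): (1, 5) facing up
no rival 2-sequence matches.

spin(right), straight(3)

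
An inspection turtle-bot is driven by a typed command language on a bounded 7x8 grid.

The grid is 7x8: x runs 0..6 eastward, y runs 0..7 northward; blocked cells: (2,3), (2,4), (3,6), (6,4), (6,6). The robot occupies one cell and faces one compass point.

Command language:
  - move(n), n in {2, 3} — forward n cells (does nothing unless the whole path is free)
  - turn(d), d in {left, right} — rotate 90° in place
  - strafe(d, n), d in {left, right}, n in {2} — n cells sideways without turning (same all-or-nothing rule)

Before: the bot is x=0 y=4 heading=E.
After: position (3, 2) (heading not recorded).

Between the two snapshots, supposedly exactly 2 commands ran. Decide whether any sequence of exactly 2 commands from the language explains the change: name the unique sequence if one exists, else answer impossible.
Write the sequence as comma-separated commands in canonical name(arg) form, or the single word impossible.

strafe(right, 2), move(3)

key: order matters: swapping strafe(right, 2) and move(3) lands elsewhere
start: x=0 y=4 heading=E
1. strafe(right, 2) → x=0 y=2 heading=E
2. move(3) → x=3 y=2 heading=E
no other 2-command option fits: unique.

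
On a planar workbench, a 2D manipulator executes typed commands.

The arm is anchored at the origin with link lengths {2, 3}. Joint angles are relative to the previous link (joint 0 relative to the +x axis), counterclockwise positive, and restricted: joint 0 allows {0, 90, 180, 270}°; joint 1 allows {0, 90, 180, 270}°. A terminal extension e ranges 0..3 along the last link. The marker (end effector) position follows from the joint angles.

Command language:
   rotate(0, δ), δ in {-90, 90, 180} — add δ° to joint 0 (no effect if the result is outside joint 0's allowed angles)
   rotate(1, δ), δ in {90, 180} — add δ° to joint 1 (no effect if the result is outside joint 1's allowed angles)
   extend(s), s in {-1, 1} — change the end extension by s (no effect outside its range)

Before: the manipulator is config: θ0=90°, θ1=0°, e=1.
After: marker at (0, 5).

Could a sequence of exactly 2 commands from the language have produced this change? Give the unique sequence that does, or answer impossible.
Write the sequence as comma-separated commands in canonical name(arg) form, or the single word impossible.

begin: config: θ0=90°, θ1=0°, e=1
[1] after extend(-1): config: θ0=90°, θ1=0°, e=0
[2] after extend(-1): config: θ0=90°, θ1=0°, e=0
uniquely the one of 49 2-step routes that fits.

extend(-1), extend(-1)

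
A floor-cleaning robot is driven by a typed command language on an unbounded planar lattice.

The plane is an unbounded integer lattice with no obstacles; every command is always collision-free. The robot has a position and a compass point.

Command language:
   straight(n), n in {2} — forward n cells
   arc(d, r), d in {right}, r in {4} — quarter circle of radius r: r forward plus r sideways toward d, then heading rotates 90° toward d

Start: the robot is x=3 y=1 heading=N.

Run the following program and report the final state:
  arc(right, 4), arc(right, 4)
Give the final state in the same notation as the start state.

x=11 y=1 heading=S

from: x=3 y=1 heading=N
step 1 (arc(right, 4)): x=7 y=5 heading=E
step 2 (arc(right, 4)): x=11 y=1 heading=S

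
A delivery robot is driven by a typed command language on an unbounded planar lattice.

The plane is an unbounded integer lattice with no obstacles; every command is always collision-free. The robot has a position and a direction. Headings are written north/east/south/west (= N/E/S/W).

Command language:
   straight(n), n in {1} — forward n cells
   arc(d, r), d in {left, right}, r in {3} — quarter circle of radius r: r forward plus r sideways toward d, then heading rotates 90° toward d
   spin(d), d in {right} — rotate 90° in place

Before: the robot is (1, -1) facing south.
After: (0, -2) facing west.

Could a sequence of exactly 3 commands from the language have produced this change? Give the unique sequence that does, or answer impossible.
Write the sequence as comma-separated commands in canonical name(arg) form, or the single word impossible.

key: cell and facing (now W) both changed — the 3 commands mix motion and turning
start: (1, -1) facing south
t=1 straight(1) ⇒ (1, -2) facing south
t=2 spin(right) ⇒ (1, -2) facing west
t=3 straight(1) ⇒ (0, -2) facing west
no rival 3-sequence matches.

straight(1), spin(right), straight(1)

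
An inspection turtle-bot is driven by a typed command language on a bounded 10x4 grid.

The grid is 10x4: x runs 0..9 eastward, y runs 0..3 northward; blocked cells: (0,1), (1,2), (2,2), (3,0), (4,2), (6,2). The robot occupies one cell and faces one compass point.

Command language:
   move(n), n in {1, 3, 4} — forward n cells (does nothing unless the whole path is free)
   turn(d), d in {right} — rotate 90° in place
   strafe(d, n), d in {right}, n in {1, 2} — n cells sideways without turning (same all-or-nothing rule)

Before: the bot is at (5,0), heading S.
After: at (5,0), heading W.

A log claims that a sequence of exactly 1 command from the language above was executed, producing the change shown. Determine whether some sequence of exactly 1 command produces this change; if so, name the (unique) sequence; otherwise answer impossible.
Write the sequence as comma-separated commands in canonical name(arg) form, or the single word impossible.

key: parked at (5,0) the whole time — nothing moves the robot
begin: at (5,0), heading S
1. turn(right) → at (5,0), heading W
no rival 1-sequence matches.

turn(right)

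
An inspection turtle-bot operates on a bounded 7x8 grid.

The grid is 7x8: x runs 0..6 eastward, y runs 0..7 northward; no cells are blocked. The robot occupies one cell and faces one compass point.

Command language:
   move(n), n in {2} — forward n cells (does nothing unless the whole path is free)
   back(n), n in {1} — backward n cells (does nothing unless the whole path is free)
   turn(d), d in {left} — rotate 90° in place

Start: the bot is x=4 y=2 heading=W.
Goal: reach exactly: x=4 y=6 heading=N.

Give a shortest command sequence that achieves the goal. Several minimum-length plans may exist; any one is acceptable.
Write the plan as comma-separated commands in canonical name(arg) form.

start: x=4 y=2 heading=W
1. turn(left) → x=4 y=2 heading=S
2. turn(left) → x=4 y=2 heading=E
3. turn(left) → x=4 y=2 heading=N
4. move(2) → x=4 y=4 heading=N
5. move(2) → x=4 y=6 heading=N
shorter routes all fall short; 5 is best.

turn(left), turn(left), turn(left), move(2), move(2)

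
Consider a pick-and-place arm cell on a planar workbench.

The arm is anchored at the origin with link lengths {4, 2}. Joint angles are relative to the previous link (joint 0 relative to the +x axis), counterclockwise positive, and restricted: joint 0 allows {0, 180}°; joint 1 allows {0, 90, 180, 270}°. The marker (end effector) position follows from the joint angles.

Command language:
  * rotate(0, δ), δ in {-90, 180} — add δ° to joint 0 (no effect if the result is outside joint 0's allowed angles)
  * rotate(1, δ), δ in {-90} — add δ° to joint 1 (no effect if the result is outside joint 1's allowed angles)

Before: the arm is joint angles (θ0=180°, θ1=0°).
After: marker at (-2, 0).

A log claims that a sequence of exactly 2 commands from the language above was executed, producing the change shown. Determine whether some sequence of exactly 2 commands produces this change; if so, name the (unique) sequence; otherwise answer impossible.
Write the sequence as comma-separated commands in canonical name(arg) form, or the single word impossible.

initial: joint angles (θ0=180°, θ1=0°)
t=1 rotate(1, -90) ⇒ joint angles (θ0=180°, θ1=270°)
t=2 rotate(1, -90) ⇒ joint angles (θ0=180°, θ1=180°)
uniquely the one of 9 2-step routes that fits.

rotate(1, -90), rotate(1, -90)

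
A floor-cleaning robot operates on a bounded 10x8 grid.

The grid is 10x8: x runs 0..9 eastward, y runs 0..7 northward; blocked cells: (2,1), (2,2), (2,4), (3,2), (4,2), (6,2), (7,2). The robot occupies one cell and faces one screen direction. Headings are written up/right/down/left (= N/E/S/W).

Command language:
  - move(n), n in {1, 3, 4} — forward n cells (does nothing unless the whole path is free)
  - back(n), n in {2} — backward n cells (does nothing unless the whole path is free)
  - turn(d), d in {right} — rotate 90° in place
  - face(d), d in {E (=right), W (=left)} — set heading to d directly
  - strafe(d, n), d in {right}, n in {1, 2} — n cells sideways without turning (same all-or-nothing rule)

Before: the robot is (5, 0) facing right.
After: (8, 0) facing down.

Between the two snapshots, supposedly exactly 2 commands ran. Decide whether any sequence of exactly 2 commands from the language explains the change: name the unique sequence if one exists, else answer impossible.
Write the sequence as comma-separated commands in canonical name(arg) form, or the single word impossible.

move(3), turn(right)

key: cell and facing (now S) both changed — the 2 commands mix motion and turning
t0: (5, 0) facing right
step 1 (move(3)): (8, 0) facing right
step 2 (turn(right)): (8, 0) facing down
no rival 2-sequence matches.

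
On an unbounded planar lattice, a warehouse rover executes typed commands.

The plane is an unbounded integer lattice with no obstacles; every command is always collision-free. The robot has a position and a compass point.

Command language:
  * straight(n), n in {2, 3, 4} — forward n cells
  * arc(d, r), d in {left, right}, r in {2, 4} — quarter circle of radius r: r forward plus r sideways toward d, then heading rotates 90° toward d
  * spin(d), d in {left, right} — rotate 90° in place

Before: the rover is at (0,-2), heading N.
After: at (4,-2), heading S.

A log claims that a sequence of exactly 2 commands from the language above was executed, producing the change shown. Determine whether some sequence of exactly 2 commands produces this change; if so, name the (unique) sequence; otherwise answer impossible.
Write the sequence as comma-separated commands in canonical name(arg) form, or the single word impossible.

key: position moved to (4,-2) AND the heading swung to S — translation plus rotation needed
begin: at (0,-2), heading N
step 1 (arc(right, 2)): at (2,0), heading E
step 2 (arc(right, 2)): at (4,-2), heading S
no other 2-command option fits: unique.

arc(right, 2), arc(right, 2)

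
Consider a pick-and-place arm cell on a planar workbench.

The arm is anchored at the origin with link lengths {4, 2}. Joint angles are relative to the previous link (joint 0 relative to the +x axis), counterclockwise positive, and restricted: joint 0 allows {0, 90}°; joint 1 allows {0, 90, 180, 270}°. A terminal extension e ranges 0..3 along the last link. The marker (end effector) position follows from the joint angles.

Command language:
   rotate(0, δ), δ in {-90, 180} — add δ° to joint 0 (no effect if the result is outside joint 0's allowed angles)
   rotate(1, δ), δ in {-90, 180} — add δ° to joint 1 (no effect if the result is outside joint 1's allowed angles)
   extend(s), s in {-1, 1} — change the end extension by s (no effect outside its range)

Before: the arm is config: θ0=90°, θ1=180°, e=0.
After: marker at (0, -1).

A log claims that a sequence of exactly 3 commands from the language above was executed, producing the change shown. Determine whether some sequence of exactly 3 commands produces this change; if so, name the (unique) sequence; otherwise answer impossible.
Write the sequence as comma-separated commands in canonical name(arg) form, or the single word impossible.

begin: config: θ0=90°, θ1=180°, e=0
step 1 (extend(1)): config: θ0=90°, θ1=180°, e=1
step 2 (extend(1)): config: θ0=90°, θ1=180°, e=2
step 3 (extend(1)): config: θ0=90°, θ1=180°, e=3
no rival 3-sequence matches.

extend(1), extend(1), extend(1)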